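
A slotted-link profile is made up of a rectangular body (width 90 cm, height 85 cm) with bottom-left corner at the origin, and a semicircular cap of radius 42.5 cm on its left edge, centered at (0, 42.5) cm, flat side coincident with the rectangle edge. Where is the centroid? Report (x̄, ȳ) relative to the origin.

x̄ = 27.95 cm, ȳ = 42.50 cm

rectangular body: A = 90 × 85 = 7650.00, centroid at (45.00, 42.50).
semicircular end: A = ½π·42.5² = 2837.25, centroid at (-18.04, 42.50).
ΣA = 10487.25 cm², ΣAx̄ = 293072.92 cm³, ΣAȳ = 445708.16 cm³.
x̄ = 293072.92/10487.25 = 27.95 cm; ȳ = 445708.16/10487.25 = 42.50 cm.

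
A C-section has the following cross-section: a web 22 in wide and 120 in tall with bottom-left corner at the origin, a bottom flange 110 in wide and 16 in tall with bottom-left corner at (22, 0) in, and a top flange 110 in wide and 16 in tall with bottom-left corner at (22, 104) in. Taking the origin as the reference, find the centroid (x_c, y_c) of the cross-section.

x_c = 48.71 in, y_c = 60.00 in

Part | A | x̄ᵢ | ȳᵢ | A·x̄ᵢ | A·ȳᵢ
web | 2640.00 | 11.00 | 60.00 | 29040.00 | 158400.00
bottom flange | 1760.00 | 77.00 | 8.00 | 135520.00 | 14080.00
top flange | 1760.00 | 77.00 | 112.00 | 135520.00 | 197120.00
Σ | 6160.00 |  |  | 300080.00 | 369600.00
x_c = 300080.00 / 6160.00 = 48.71 in
y_c = 369600.00 / 6160.00 = 60.00 in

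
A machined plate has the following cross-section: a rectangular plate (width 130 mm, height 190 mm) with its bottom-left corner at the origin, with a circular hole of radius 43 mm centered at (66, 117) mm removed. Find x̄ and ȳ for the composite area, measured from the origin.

x̄ = 64.69 mm, ȳ = 88.24 mm

plate: A = 130 × 190 = 24700.00, centroid at (65.00, 95.00).
hole: A = −π·43² = -5808.80, centroid at (66.00, 117.00).
ΣA = 18891.20 mm²
ΣAx̄ = (24700.00)(65.00) + (-5808.80)(66.00) = 1222118.88 mm³
ΣAȳ = (24700.00)(95.00) + (-5808.80)(117.00) = 1666869.84 mm³
x̄ = 1222118.88 / 18891.20 = 64.69 mm
ȳ = 1666869.84 / 18891.20 = 88.24 mm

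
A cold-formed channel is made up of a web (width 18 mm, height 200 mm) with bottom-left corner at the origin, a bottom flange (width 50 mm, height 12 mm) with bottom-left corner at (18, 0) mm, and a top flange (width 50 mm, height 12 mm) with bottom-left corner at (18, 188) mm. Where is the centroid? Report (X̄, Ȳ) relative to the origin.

web: A = 18 × 200 = 3600.00, centroid at (9.00, 100.00).
bottom flange: A = 50 × 12 = 600.00, centroid at (43.00, 6.00).
top flange: A = 50 × 12 = 600.00, centroid at (43.00, 194.00).
ΣA = 4800.00 mm², ΣAX̄ = 84000.00 mm³, ΣAȲ = 480000.00 mm³.
X̄ = 84000.00/4800.00 = 17.50 mm; Ȳ = 480000.00/4800.00 = 100.00 mm.

X̄ = 17.50 mm, Ȳ = 100.00 mm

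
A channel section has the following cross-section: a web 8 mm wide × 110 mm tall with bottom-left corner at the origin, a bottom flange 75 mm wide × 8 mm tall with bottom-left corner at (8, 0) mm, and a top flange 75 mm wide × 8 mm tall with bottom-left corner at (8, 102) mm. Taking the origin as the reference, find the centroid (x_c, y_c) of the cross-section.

x_c = 27.94 mm, y_c = 55.00 mm

web: A = 8 × 110 = 880.00, centroid at (4.00, 55.00).
bottom flange: A = 75 × 8 = 600.00, centroid at (45.50, 4.00).
top flange: A = 75 × 8 = 600.00, centroid at (45.50, 106.00).
ΣA = 2080.00 mm², ΣAx_c = 58120.00 mm³, ΣAy_c = 114400.00 mm³.
x_c = 58120.00/2080.00 = 27.94 mm; y_c = 114400.00/2080.00 = 55.00 mm.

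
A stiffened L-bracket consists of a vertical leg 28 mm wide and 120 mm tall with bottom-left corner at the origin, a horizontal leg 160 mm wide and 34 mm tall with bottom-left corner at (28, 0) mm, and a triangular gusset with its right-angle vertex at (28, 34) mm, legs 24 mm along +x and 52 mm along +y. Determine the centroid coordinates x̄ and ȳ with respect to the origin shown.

Part | A | x̄ᵢ | ȳᵢ | A·x̄ᵢ | A·ȳᵢ
vertical leg | 3360.00 | 14.00 | 60.00 | 47040.00 | 201600.00
horizontal leg | 5440.00 | 108.00 | 17.00 | 587520.00 | 92480.00
gusset | 624.00 | 36.00 | 51.33 | 22464.00 | 32032.00
Σ | 9424.00 |  |  | 657024.00 | 326112.00
x̄ = 657024.00 / 9424.00 = 69.72 mm
ȳ = 326112.00 / 9424.00 = 34.60 mm

x̄ = 69.72 mm, ȳ = 34.60 mm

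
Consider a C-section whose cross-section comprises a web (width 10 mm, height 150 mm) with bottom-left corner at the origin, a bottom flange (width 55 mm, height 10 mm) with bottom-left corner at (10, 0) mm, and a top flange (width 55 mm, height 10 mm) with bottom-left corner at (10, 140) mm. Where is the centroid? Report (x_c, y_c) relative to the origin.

x_c = 18.75 mm, y_c = 75.00 mm

web: A = 10 × 150 = 1500.00, centroid at (5.00, 75.00).
bottom flange: A = 55 × 10 = 550.00, centroid at (37.50, 5.00).
top flange: A = 55 × 10 = 550.00, centroid at (37.50, 145.00).
ΣA = 2600.00 mm², ΣAx_c = 48750.00 mm³, ΣAy_c = 195000.00 mm³.
x_c = 48750.00/2600.00 = 18.75 mm; y_c = 195000.00/2600.00 = 75.00 mm.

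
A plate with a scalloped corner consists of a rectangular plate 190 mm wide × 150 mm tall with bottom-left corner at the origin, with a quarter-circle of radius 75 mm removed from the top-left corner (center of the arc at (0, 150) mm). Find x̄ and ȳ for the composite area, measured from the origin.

x̄ = 106.59 mm, ȳ = 67.08 mm

Part | A | x̄ᵢ | ȳᵢ | A·x̄ᵢ | A·ȳᵢ
plate | 28500.00 | 95.00 | 75.00 | 2707500.00 | 2137500.00
removed quarter-circle | -4417.86 | 31.83 | 118.17 | -140625.00 | -522054.70
Σ | 24082.14 |  |  | 2566875.00 | 1615445.30
x̄ = 2566875.00 / 24082.14 = 106.59 mm
ȳ = 1615445.30 / 24082.14 = 67.08 mm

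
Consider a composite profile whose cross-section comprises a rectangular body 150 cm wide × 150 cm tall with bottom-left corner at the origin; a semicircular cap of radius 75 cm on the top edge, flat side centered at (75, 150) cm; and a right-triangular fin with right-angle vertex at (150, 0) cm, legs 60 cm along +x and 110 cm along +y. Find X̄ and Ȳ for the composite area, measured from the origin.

rectangular body: A = 150 × 150 = 22500.00, centroid at (75.00, 75.00).
semicircular top: A = ½π·75² = 8835.73, centroid at (75.00, 181.83).
triangular fin: A = ½·60·110 = 3300.00, centroid at (170.00, 36.67).
ΣA = 34635.73 cm²
ΣAX̄ = (22500.00)(75.00) + (8835.73)(75.00) + (3300.00)(170.00) = 2911179.70 cm³
ΣAȲ = (22500.00)(75.00) + (8835.73)(181.83) + (3300.00)(36.67) = 3415109.40 cm³
X̄ = 2911179.70 / 34635.73 = 84.05 cm
Ȳ = 3415109.40 / 34635.73 = 98.60 cm

X̄ = 84.05 cm, Ȳ = 98.60 cm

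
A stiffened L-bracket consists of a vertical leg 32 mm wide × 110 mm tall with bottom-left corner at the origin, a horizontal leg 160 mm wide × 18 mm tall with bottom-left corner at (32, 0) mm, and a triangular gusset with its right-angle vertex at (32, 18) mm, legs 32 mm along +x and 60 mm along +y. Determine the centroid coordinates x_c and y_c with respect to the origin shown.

x_c = 57.04 mm, y_c = 34.78 mm

vertical leg: A = 32 × 110 = 3520.00, centroid at (16.00, 55.00).
horizontal leg: A = 160 × 18 = 2880.00, centroid at (112.00, 9.00).
gusset: A = ½·32·60 = 960.00, centroid at (42.67, 38.00).
ΣA = 7360.00 mm²
ΣAx_c = (3520.00)(16.00) + (2880.00)(112.00) + (960.00)(42.67) = 419840.00 mm³
ΣAy_c = (3520.00)(55.00) + (2880.00)(9.00) + (960.00)(38.00) = 256000.00 mm³
x_c = 419840.00 / 7360.00 = 57.04 mm
y_c = 256000.00 / 7360.00 = 34.78 mm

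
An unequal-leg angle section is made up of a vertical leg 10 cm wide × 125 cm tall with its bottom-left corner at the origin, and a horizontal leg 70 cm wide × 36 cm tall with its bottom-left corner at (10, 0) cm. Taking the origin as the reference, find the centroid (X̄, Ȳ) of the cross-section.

vertical leg: A = 10 × 125 = 1250.00, centroid at (5.00, 62.50).
horizontal leg: A = 70 × 36 = 2520.00, centroid at (45.00, 18.00).
ΣA = 3770.00 cm²
ΣAX̄ = (1250.00)(5.00) + (2520.00)(45.00) = 119650.00 cm³
ΣAȲ = (1250.00)(62.50) + (2520.00)(18.00) = 123485.00 cm³
X̄ = 119650.00 / 3770.00 = 31.74 cm
Ȳ = 123485.00 / 3770.00 = 32.75 cm

X̄ = 31.74 cm, Ȳ = 32.75 cm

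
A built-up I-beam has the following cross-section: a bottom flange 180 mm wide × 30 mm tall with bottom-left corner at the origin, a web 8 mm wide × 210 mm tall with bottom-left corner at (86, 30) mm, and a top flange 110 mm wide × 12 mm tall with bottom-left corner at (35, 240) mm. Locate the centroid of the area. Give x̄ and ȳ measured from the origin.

x̄ = 90.00 mm, ȳ = 75.30 mm

bottom flange: A = 180 × 30 = 5400.00, centroid at (90.00, 15.00).
web: A = 8 × 210 = 1680.00, centroid at (90.00, 135.00).
top flange: A = 110 × 12 = 1320.00, centroid at (90.00, 246.00).
ΣA = 8400.00 mm²
ΣAx̄ = (5400.00)(90.00) + (1680.00)(90.00) + (1320.00)(90.00) = 756000.00 mm³
ΣAȳ = (5400.00)(15.00) + (1680.00)(135.00) + (1320.00)(246.00) = 632520.00 mm³
x̄ = 756000.00 / 8400.00 = 90.00 mm
ȳ = 632520.00 / 8400.00 = 75.30 mm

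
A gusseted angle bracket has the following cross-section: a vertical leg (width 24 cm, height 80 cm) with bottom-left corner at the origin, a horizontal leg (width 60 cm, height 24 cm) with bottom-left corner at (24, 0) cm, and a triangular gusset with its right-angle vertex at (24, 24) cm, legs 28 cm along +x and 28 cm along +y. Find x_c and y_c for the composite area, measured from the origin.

x_c = 30.35 cm, y_c = 28.56 cm

Part | A | x̄ᵢ | ȳᵢ | A·x̄ᵢ | A·ȳᵢ
vertical leg | 1920.00 | 12.00 | 40.00 | 23040.00 | 76800.00
horizontal leg | 1440.00 | 54.00 | 12.00 | 77760.00 | 17280.00
gusset | 392.00 | 33.33 | 33.33 | 13066.67 | 13066.67
Σ | 3752.00 |  |  | 113866.67 | 107146.67
x_c = 113866.67 / 3752.00 = 30.35 cm
y_c = 107146.67 / 3752.00 = 28.56 cm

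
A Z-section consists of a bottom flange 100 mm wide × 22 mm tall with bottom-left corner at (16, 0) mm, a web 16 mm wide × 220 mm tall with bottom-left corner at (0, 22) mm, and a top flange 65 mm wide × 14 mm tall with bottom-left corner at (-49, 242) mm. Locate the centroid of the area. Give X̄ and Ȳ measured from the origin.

bottom flange: A = 100 × 22 = 2200.00, centroid at (66.00, 11.00).
web: A = 16 × 220 = 3520.00, centroid at (8.00, 132.00).
top flange: A = 65 × 14 = 910.00, centroid at (-16.50, 249.00).
ΣA = 6630.00 mm², ΣAX̄ = 158345.00 mm³, ΣAȲ = 715430.00 mm³.
X̄ = 158345.00/6630.00 = 23.88 mm; Ȳ = 715430.00/6630.00 = 107.91 mm.

X̄ = 23.88 mm, Ȳ = 107.91 mm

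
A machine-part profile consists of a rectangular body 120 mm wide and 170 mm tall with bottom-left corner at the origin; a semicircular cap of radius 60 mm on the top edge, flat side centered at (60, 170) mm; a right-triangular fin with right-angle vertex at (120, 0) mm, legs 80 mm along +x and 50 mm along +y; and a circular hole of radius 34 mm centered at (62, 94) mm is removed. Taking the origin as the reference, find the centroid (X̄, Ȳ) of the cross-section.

Part | A | x̄ᵢ | ȳᵢ | A·x̄ᵢ | A·ȳᵢ
rectangular body | 20400.00 | 60.00 | 85.00 | 1224000.00 | 1734000.00
semicircular top | 5654.87 | 60.00 | 195.46 | 339292.01 | 1105327.35
triangular fin | 2000.00 | 146.67 | 16.67 | 293333.33 | 33333.33
hole | -3631.68 | 62.00 | 94.00 | -225164.23 | -341378.02
Σ | 24423.19 |  |  | 1631461.11 | 2531282.66
X̄ = 1631461.11 / 24423.19 = 66.80 mm
Ȳ = 2531282.66 / 24423.19 = 103.64 mm

X̄ = 66.80 mm, Ȳ = 103.64 mm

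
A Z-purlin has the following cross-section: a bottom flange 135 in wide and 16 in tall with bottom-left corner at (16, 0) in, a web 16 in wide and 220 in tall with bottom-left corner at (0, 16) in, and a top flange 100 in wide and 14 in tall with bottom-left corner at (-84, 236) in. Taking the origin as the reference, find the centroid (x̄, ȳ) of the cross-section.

x̄ = 22.73 in, ȳ = 113.14 in

bottom flange: A = 135 × 16 = 2160.00, centroid at (83.50, 8.00).
web: A = 16 × 220 = 3520.00, centroid at (8.00, 126.00).
top flange: A = 100 × 14 = 1400.00, centroid at (-34.00, 243.00).
ΣA = 7080.00 in²
ΣAx̄ = (2160.00)(83.50) + (3520.00)(8.00) + (1400.00)(-34.00) = 160920.00 in³
ΣAȳ = (2160.00)(8.00) + (3520.00)(126.00) + (1400.00)(243.00) = 801000.00 in³
x̄ = 160920.00 / 7080.00 = 22.73 in
ȳ = 801000.00 / 7080.00 = 113.14 in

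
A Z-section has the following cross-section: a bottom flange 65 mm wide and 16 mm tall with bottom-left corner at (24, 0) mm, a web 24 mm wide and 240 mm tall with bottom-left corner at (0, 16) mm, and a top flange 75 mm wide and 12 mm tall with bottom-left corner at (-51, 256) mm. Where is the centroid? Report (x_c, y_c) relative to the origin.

x_c = 15.03 mm, y_c = 133.44 mm

bottom flange: A = 65 × 16 = 1040.00, centroid at (56.50, 8.00).
web: A = 24 × 240 = 5760.00, centroid at (12.00, 136.00).
top flange: A = 75 × 12 = 900.00, centroid at (-13.50, 262.00).
ΣA = 7700.00 mm²
ΣAx_c = (1040.00)(56.50) + (5760.00)(12.00) + (900.00)(-13.50) = 115730.00 mm³
ΣAy_c = (1040.00)(8.00) + (5760.00)(136.00) + (900.00)(262.00) = 1027480.00 mm³
x_c = 115730.00 / 7700.00 = 15.03 mm
y_c = 1027480.00 / 7700.00 = 133.44 mm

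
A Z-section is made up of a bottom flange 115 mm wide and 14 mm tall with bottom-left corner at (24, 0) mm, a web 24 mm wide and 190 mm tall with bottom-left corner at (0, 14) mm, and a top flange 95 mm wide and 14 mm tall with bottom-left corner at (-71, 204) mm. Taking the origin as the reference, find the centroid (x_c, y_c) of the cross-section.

x_c = 20.62 mm, y_c = 105.19 mm

Part | A | x̄ᵢ | ȳᵢ | A·x̄ᵢ | A·ȳᵢ
bottom flange | 1610.00 | 81.50 | 7.00 | 131215.00 | 11270.00
web | 4560.00 | 12.00 | 109.00 | 54720.00 | 497040.00
top flange | 1330.00 | -23.50 | 211.00 | -31255.00 | 280630.00
Σ | 7500.00 |  |  | 154680.00 | 788940.00
x_c = 154680.00 / 7500.00 = 20.62 mm
y_c = 788940.00 / 7500.00 = 105.19 mm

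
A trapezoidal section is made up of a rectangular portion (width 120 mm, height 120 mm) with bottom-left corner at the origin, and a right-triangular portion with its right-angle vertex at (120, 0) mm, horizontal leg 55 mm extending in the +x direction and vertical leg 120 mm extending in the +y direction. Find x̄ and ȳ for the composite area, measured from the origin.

x̄ = 74.60 mm, ȳ = 56.27 mm

rectangular portion: A = 120 × 120 = 14400.00, centroid at (60.00, 60.00).
triangular portion: A = ½·55·120 = 3300.00, centroid at (138.33, 40.00).
ΣA = 17700.00 mm², ΣAx̄ = 1320500.00 mm³, ΣAȳ = 996000.00 mm³.
x̄ = 1320500.00/17700.00 = 74.60 mm; ȳ = 996000.00/17700.00 = 56.27 mm.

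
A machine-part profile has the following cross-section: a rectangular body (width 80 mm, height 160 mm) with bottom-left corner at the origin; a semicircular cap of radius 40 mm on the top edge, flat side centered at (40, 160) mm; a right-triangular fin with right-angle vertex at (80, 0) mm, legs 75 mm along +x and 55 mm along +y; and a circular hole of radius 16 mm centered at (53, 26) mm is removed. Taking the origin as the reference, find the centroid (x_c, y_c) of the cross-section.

Part | A | x̄ᵢ | ȳᵢ | A·x̄ᵢ | A·ȳᵢ
rectangular body | 12800.00 | 40.00 | 80.00 | 512000.00 | 1024000.00
semicircular top | 2513.27 | 40.00 | 176.98 | 100530.96 | 444790.53
triangular fin | 2062.50 | 105.00 | 18.33 | 216562.50 | 37812.50
hole | -804.25 | 53.00 | 26.00 | -42625.13 | -20910.44
Σ | 16571.53 |  |  | 786468.34 | 1485692.59
x_c = 786468.34 / 16571.53 = 47.46 mm
y_c = 1485692.59 / 16571.53 = 89.65 mm

x_c = 47.46 mm, y_c = 89.65 mm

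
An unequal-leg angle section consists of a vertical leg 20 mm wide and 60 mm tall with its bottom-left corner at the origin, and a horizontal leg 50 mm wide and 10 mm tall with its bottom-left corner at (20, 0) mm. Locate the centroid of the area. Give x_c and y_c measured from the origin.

x_c = 20.29 mm, y_c = 22.65 mm

Part | A | x̄ᵢ | ȳᵢ | A·x̄ᵢ | A·ȳᵢ
vertical leg | 1200.00 | 10.00 | 30.00 | 12000.00 | 36000.00
horizontal leg | 500.00 | 45.00 | 5.00 | 22500.00 | 2500.00
Σ | 1700.00 |  |  | 34500.00 | 38500.00
x_c = 34500.00 / 1700.00 = 20.29 mm
y_c = 38500.00 / 1700.00 = 22.65 mm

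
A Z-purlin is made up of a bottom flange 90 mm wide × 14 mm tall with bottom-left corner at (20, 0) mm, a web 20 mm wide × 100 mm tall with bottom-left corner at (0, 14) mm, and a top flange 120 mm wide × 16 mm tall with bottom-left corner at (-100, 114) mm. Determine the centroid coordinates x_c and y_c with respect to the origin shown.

x_c = 4.85 mm, y_c = 71.63 mm

bottom flange: A = 90 × 14 = 1260.00, centroid at (65.00, 7.00).
web: A = 20 × 100 = 2000.00, centroid at (10.00, 64.00).
top flange: A = 120 × 16 = 1920.00, centroid at (-40.00, 122.00).
ΣA = 5180.00 mm²
ΣAx_c = (1260.00)(65.00) + (2000.00)(10.00) + (1920.00)(-40.00) = 25100.00 mm³
ΣAy_c = (1260.00)(7.00) + (2000.00)(64.00) + (1920.00)(122.00) = 371060.00 mm³
x_c = 25100.00 / 5180.00 = 4.85 mm
y_c = 371060.00 / 5180.00 = 71.63 mm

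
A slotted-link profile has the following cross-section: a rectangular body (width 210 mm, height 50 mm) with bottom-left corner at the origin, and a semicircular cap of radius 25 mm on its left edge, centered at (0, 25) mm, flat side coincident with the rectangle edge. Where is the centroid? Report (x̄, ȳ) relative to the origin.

x̄ = 95.11 mm, ȳ = 25.00 mm

rectangular body: A = 210 × 50 = 10500.00, centroid at (105.00, 25.00).
semicircular end: A = ½π·25² = 981.75, centroid at (-10.61, 25.00).
ΣA = 11481.75 mm², ΣAx̄ = 1092083.33 mm³, ΣAȳ = 287043.69 mm³.
x̄ = 1092083.33/11481.75 = 95.11 mm; ȳ = 287043.69/11481.75 = 25.00 mm.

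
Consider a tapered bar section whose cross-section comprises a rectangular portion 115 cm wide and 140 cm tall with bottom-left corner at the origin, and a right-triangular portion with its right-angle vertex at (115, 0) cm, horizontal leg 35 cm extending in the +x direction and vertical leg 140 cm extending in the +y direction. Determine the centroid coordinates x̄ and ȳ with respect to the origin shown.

rectangular portion: A = 115 × 140 = 16100.00, centroid at (57.50, 70.00).
triangular portion: A = ½·35·140 = 2450.00, centroid at (126.67, 46.67).
ΣA = 18550.00 cm², ΣAx̄ = 1236083.33 cm³, ΣAȳ = 1241333.33 cm³.
x̄ = 1236083.33/18550.00 = 66.64 cm; ȳ = 1241333.33/18550.00 = 66.92 cm.

x̄ = 66.64 cm, ȳ = 66.92 cm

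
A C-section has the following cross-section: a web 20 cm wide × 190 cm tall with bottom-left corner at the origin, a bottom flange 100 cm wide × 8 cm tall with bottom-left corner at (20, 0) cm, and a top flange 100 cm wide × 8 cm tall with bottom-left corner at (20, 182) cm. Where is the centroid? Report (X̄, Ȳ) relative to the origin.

X̄ = 27.78 cm, Ȳ = 95.00 cm

web: A = 20 × 190 = 3800.00, centroid at (10.00, 95.00).
bottom flange: A = 100 × 8 = 800.00, centroid at (70.00, 4.00).
top flange: A = 100 × 8 = 800.00, centroid at (70.00, 186.00).
ΣA = 5400.00 cm², ΣAX̄ = 150000.00 cm³, ΣAȲ = 513000.00 cm³.
X̄ = 150000.00/5400.00 = 27.78 cm; Ȳ = 513000.00/5400.00 = 95.00 cm.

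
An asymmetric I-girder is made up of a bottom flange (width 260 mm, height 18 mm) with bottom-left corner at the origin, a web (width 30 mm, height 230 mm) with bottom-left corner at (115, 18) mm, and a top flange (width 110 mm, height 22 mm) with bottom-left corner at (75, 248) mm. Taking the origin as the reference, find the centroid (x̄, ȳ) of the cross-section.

bottom flange: A = 260 × 18 = 4680.00, centroid at (130.00, 9.00).
web: A = 30 × 230 = 6900.00, centroid at (130.00, 133.00).
top flange: A = 110 × 22 = 2420.00, centroid at (130.00, 259.00).
ΣA = 14000.00 mm²
ΣAx̄ = (4680.00)(130.00) + (6900.00)(130.00) + (2420.00)(130.00) = 1820000.00 mm³
ΣAȳ = (4680.00)(9.00) + (6900.00)(133.00) + (2420.00)(259.00) = 1586600.00 mm³
x̄ = 1820000.00 / 14000.00 = 130.00 mm
ȳ = 1586600.00 / 14000.00 = 113.33 mm

x̄ = 130.00 mm, ȳ = 113.33 mm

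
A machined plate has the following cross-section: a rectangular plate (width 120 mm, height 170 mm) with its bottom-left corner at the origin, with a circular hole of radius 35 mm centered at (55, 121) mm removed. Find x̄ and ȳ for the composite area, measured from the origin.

Part | A | x̄ᵢ | ȳᵢ | A·x̄ᵢ | A·ȳᵢ
plate | 20400.00 | 60.00 | 85.00 | 1224000.00 | 1734000.00
hole | -3848.45 | 55.00 | 121.00 | -211664.81 | -465662.57
Σ | 16551.55 |  |  | 1012335.19 | 1268337.43
x̄ = 1012335.19 / 16551.55 = 61.16 mm
ȳ = 1268337.43 / 16551.55 = 76.63 mm

x̄ = 61.16 mm, ȳ = 76.63 mm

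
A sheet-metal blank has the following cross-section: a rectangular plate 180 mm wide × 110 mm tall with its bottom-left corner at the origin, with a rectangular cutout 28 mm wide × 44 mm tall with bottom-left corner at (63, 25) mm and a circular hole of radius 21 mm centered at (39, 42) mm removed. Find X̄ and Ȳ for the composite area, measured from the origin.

X̄ = 95.04 mm, Ȳ = 56.62 mm

plate: A = 180 × 110 = 19800.00, centroid at (90.00, 55.00).
hole 1: A = −(28 × 44) = -1232.00, centroid at (77.00, 47.00).
hole 2: A = −π·21² = -1385.44, centroid at (39.00, 42.00).
ΣA = 17182.56 mm²
ΣAX̄ = (19800.00)(90.00) + (-1232.00)(77.00) + (-1385.44)(39.00) = 1633103.75 mm³
ΣAȲ = (19800.00)(55.00) + (-1232.00)(47.00) + (-1385.44)(42.00) = 972907.42 mm³
X̄ = 1633103.75 / 17182.56 = 95.04 mm
Ȳ = 972907.42 / 17182.56 = 56.62 mm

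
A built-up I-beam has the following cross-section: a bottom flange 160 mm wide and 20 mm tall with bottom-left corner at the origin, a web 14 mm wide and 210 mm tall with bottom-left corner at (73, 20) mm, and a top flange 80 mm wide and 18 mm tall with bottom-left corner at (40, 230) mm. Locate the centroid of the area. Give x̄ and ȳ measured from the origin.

x̄ = 80.00 mm, ȳ = 98.11 mm

Part | A | x̄ᵢ | ȳᵢ | A·x̄ᵢ | A·ȳᵢ
bottom flange | 3200.00 | 80.00 | 10.00 | 256000.00 | 32000.00
web | 2940.00 | 80.00 | 125.00 | 235200.00 | 367500.00
top flange | 1440.00 | 80.00 | 239.00 | 115200.00 | 344160.00
Σ | 7580.00 |  |  | 606400.00 | 743660.00
x̄ = 606400.00 / 7580.00 = 80.00 mm
ȳ = 743660.00 / 7580.00 = 98.11 mm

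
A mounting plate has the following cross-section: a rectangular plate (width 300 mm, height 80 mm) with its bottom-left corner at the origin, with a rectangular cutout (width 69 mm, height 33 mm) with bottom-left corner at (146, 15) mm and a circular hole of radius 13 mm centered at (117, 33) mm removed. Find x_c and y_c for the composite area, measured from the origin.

x_c = 147.55 mm, y_c = 41.09 mm

plate: A = 300 × 80 = 24000.00, centroid at (150.00, 40.00).
hole 1: A = −(69 × 33) = -2277.00, centroid at (180.50, 31.50).
hole 2: A = −π·13² = -530.93, centroid at (117.00, 33.00).
ΣA = 21192.07 mm², ΣAx_c = 3126882.79 mm³, ΣAy_c = 870753.84 mm³.
x_c = 3126882.79/21192.07 = 147.55 mm; y_c = 870753.84/21192.07 = 41.09 mm.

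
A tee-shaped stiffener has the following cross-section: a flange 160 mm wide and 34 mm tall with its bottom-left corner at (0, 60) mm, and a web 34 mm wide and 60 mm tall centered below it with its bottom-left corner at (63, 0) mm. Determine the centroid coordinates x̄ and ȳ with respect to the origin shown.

web: A = 34 × 60 = 2040.00, centroid at (80.00, 30.00).
flange: A = 160 × 34 = 5440.00, centroid at (80.00, 77.00).
ΣA = 7480.00 mm²
ΣAx̄ = (2040.00)(80.00) + (5440.00)(80.00) = 598400.00 mm³
ΣAȳ = (2040.00)(30.00) + (5440.00)(77.00) = 480080.00 mm³
x̄ = 598400.00 / 7480.00 = 80.00 mm
ȳ = 480080.00 / 7480.00 = 64.18 mm

x̄ = 80.00 mm, ȳ = 64.18 mm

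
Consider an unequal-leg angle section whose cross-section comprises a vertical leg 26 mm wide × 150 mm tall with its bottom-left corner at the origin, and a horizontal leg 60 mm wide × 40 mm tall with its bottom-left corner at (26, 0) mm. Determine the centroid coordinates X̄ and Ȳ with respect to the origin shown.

vertical leg: A = 26 × 150 = 3900.00, centroid at (13.00, 75.00).
horizontal leg: A = 60 × 40 = 2400.00, centroid at (56.00, 20.00).
ΣA = 6300.00 mm², ΣAX̄ = 185100.00 mm³, ΣAȲ = 340500.00 mm³.
X̄ = 185100.00/6300.00 = 29.38 mm; Ȳ = 340500.00/6300.00 = 54.05 mm.

X̄ = 29.38 mm, Ȳ = 54.05 mm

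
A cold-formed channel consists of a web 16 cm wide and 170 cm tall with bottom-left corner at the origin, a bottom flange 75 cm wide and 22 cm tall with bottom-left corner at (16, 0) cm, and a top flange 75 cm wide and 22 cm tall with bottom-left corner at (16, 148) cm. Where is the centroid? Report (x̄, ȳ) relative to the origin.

x̄ = 32.94 cm, ȳ = 85.00 cm

web: A = 16 × 170 = 2720.00, centroid at (8.00, 85.00).
bottom flange: A = 75 × 22 = 1650.00, centroid at (53.50, 11.00).
top flange: A = 75 × 22 = 1650.00, centroid at (53.50, 159.00).
ΣA = 6020.00 cm²
ΣAx̄ = (2720.00)(8.00) + (1650.00)(53.50) + (1650.00)(53.50) = 198310.00 cm³
ΣAȳ = (2720.00)(85.00) + (1650.00)(11.00) + (1650.00)(159.00) = 511700.00 cm³
x̄ = 198310.00 / 6020.00 = 32.94 cm
ȳ = 511700.00 / 6020.00 = 85.00 cm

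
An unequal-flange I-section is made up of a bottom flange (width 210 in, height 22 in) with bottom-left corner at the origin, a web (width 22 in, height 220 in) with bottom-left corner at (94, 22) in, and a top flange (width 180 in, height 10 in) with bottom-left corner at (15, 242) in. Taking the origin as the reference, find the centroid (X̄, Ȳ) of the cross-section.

X̄ = 105.00 in, Ȳ = 100.74 in

bottom flange: A = 210 × 22 = 4620.00, centroid at (105.00, 11.00).
web: A = 22 × 220 = 4840.00, centroid at (105.00, 132.00).
top flange: A = 180 × 10 = 1800.00, centroid at (105.00, 247.00).
ΣA = 11260.00 in², ΣAX̄ = 1182300.00 in³, ΣAȲ = 1134300.00 in³.
X̄ = 1182300.00/11260.00 = 105.00 in; Ȳ = 1134300.00/11260.00 = 100.74 in.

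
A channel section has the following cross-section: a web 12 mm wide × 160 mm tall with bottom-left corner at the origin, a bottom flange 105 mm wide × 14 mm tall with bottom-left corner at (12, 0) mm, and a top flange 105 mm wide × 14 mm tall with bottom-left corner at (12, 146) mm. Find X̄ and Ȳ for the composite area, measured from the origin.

web: A = 12 × 160 = 1920.00, centroid at (6.00, 80.00).
bottom flange: A = 105 × 14 = 1470.00, centroid at (64.50, 7.00).
top flange: A = 105 × 14 = 1470.00, centroid at (64.50, 153.00).
ΣA = 4860.00 mm², ΣAX̄ = 201150.00 mm³, ΣAȲ = 388800.00 mm³.
X̄ = 201150.00/4860.00 = 41.39 mm; Ȳ = 388800.00/4860.00 = 80.00 mm.

X̄ = 41.39 mm, Ȳ = 80.00 mm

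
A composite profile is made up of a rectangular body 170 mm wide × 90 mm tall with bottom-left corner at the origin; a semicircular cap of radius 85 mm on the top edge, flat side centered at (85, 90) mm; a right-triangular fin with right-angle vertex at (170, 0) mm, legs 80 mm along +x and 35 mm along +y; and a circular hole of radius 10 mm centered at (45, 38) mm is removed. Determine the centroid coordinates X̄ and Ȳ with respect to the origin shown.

Part | A | x̄ᵢ | ȳᵢ | A·x̄ᵢ | A·ȳᵢ
rectangular body | 15300.00 | 85.00 | 45.00 | 1300500.00 | 688500.00
semicircular top | 11349.00 | 85.00 | 126.08 | 964665.29 | 1430826.98
triangular fin | 1400.00 | 196.67 | 11.67 | 275333.33 | 16333.33
hole | -314.16 | 45.00 | 38.00 | -14137.17 | -11938.05
Σ | 27734.84 |  |  | 2526361.46 | 2123722.26
X̄ = 2526361.46 / 27734.84 = 91.09 mm
Ȳ = 2123722.26 / 27734.84 = 76.57 mm

X̄ = 91.09 mm, Ȳ = 76.57 mm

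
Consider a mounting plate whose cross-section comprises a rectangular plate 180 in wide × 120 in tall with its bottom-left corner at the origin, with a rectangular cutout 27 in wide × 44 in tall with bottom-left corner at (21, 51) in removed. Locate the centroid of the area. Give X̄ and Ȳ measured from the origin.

X̄ = 93.23 in, Ȳ = 59.24 in

plate: A = 180 × 120 = 21600.00, centroid at (90.00, 60.00).
hole: A = −(27 × 44) = -1188.00, centroid at (34.50, 73.00).
ΣA = 20412.00 in², ΣAX̄ = 1903014.00 in³, ΣAȲ = 1209276.00 in³.
X̄ = 1903014.00/20412.00 = 93.23 in; Ȳ = 1209276.00/20412.00 = 59.24 in.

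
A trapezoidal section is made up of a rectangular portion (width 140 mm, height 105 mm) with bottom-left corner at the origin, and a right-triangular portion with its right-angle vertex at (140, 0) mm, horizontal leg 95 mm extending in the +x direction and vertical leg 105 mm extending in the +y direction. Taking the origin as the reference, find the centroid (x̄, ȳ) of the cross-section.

Part | A | x̄ᵢ | ȳᵢ | A·x̄ᵢ | A·ȳᵢ
rectangular portion | 14700.00 | 70.00 | 52.50 | 1029000.00 | 771750.00
triangular portion | 4987.50 | 171.67 | 35.00 | 856187.50 | 174562.50
Σ | 19687.50 |  |  | 1885187.50 | 946312.50
x̄ = 1885187.50 / 19687.50 = 95.76 mm
ȳ = 946312.50 / 19687.50 = 48.07 mm

x̄ = 95.76 mm, ȳ = 48.07 mm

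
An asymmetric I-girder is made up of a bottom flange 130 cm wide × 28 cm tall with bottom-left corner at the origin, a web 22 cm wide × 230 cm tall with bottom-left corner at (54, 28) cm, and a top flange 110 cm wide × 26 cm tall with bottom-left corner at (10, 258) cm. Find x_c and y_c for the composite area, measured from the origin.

x_c = 65.00 cm, y_c = 134.05 cm

bottom flange: A = 130 × 28 = 3640.00, centroid at (65.00, 14.00).
web: A = 22 × 230 = 5060.00, centroid at (65.00, 143.00).
top flange: A = 110 × 26 = 2860.00, centroid at (65.00, 271.00).
ΣA = 11560.00 cm², ΣAx_c = 751400.00 cm³, ΣAy_c = 1549600.00 cm³.
x_c = 751400.00/11560.00 = 65.00 cm; y_c = 1549600.00/11560.00 = 134.05 cm.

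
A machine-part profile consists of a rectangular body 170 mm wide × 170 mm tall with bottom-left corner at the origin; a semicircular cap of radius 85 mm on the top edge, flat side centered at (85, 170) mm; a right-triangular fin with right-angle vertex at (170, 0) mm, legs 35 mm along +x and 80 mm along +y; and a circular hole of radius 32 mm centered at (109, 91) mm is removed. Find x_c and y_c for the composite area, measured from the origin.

x_c = 86.51 mm, y_c = 118.13 mm

rectangular body: A = 170 × 170 = 28900.00, centroid at (85.00, 85.00).
semicircular top: A = ½π·85² = 11349.00, centroid at (85.00, 206.08).
triangular fin: A = ½·35·80 = 1400.00, centroid at (181.67, 26.67).
hole: A = −π·32² = -3216.99, centroid at (109.00, 91.00).
ΣA = 38432.01 mm²
ΣAx_c = (28900.00)(85.00) + (11349.00)(85.00) + (1400.00)(181.67) + (-3216.99)(109.00) = 3324846.62 mm³
ΣAy_c = (28900.00)(85.00) + (11349.00)(206.08) + (1400.00)(26.67) + (-3216.99)(91.00) = 4539834.42 mm³
x_c = 3324846.62 / 38432.01 = 86.51 mm
y_c = 4539834.42 / 38432.01 = 118.13 mm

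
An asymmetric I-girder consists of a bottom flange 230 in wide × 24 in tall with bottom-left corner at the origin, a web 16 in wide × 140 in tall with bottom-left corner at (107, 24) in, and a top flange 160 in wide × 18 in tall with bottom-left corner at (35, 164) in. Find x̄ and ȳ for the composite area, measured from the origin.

x̄ = 115.00 in, ȳ = 72.84 in

Part | A | x̄ᵢ | ȳᵢ | A·x̄ᵢ | A·ȳᵢ
bottom flange | 5520.00 | 115.00 | 12.00 | 634800.00 | 66240.00
web | 2240.00 | 115.00 | 94.00 | 257600.00 | 210560.00
top flange | 2880.00 | 115.00 | 173.00 | 331200.00 | 498240.00
Σ | 10640.00 |  |  | 1223600.00 | 775040.00
x̄ = 1223600.00 / 10640.00 = 115.00 in
ȳ = 775040.00 / 10640.00 = 72.84 in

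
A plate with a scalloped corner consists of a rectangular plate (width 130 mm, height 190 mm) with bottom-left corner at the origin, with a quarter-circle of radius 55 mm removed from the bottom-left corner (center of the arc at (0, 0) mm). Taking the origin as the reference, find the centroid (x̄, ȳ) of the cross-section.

x̄ = 69.43 mm, ȳ = 102.63 mm

plate: A = 130 × 190 = 24700.00, centroid at (65.00, 95.00).
removed quarter-circle: A = −¼π·55² = -2375.83, centroid at (23.34, 23.34).
ΣA = 22324.17 mm², ΣAx̄ = 1550041.67 mm³, ΣAȳ = 2291041.67 mm³.
x̄ = 1550041.67/22324.17 = 69.43 mm; ȳ = 2291041.67/22324.17 = 102.63 mm.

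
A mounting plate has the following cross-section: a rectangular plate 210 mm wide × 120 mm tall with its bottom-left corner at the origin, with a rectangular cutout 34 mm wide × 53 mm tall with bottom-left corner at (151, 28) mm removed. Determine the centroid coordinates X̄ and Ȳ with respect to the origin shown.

Part | A | x̄ᵢ | ȳᵢ | A·x̄ᵢ | A·ȳᵢ
plate | 25200.00 | 105.00 | 60.00 | 2646000.00 | 1512000.00
hole | -1802.00 | 168.00 | 54.50 | -302736.00 | -98209.00
Σ | 23398.00 |  |  | 2343264.00 | 1413791.00
X̄ = 2343264.00 / 23398.00 = 100.15 mm
Ȳ = 1413791.00 / 23398.00 = 60.42 mm

X̄ = 100.15 mm, Ȳ = 60.42 mm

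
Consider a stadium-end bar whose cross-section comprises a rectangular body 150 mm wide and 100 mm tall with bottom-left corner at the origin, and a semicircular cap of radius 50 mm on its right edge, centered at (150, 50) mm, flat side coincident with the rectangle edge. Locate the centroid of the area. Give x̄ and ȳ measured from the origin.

x̄ = 94.96 mm, ȳ = 50.00 mm

rectangular body: A = 150 × 100 = 15000.00, centroid at (75.00, 50.00).
semicircular end: A = ½π·50² = 3926.99, centroid at (171.22, 50.00).
ΣA = 18926.99 mm², ΣAx̄ = 1797381.96 mm³, ΣAȳ = 946349.54 mm³.
x̄ = 1797381.96/18926.99 = 94.96 mm; ȳ = 946349.54/18926.99 = 50.00 mm.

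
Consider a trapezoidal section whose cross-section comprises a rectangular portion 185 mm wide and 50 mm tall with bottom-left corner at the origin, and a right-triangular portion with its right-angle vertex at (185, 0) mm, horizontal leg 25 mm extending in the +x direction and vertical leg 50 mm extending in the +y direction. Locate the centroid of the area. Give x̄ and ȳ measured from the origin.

rectangular portion: A = 185 × 50 = 9250.00, centroid at (92.50, 25.00).
triangular portion: A = ½·25·50 = 625.00, centroid at (193.33, 16.67).
ΣA = 9875.00 mm², ΣAx̄ = 976458.33 mm³, ΣAȳ = 241666.67 mm³.
x̄ = 976458.33/9875.00 = 98.88 mm; ȳ = 241666.67/9875.00 = 24.47 mm.

x̄ = 98.88 mm, ȳ = 24.47 mm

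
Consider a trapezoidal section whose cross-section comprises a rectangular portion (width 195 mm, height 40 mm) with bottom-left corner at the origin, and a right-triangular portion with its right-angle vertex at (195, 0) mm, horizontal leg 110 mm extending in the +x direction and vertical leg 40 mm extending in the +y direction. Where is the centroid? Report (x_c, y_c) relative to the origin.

rectangular portion: A = 195 × 40 = 7800.00, centroid at (97.50, 20.00).
triangular portion: A = ½·110·40 = 2200.00, centroid at (231.67, 13.33).
ΣA = 10000.00 mm²
ΣAx_c = (7800.00)(97.50) + (2200.00)(231.67) = 1270166.67 mm³
ΣAy_c = (7800.00)(20.00) + (2200.00)(13.33) = 185333.33 mm³
x_c = 1270166.67 / 10000.00 = 127.02 mm
y_c = 185333.33 / 10000.00 = 18.53 mm

x_c = 127.02 mm, y_c = 18.53 mm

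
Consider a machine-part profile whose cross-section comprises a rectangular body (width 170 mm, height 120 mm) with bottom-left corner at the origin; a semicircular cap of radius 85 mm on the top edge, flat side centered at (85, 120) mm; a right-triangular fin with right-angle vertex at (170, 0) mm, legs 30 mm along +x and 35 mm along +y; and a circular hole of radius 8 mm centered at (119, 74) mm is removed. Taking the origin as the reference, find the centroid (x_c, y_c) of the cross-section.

Part | A | x̄ᵢ | ȳᵢ | A·x̄ᵢ | A·ȳᵢ
rectangular body | 20400.00 | 85.00 | 60.00 | 1734000.00 | 1224000.00
semicircular top | 11349.00 | 85.00 | 156.08 | 964665.29 | 1771297.08
triangular fin | 525.00 | 180.00 | 11.67 | 94500.00 | 6125.00
hole | -201.06 | 119.00 | 74.00 | -23926.37 | -14878.58
Σ | 32072.94 |  |  | 2769238.92 | 2986543.50
x_c = 2769238.92 / 32072.94 = 86.34 mm
y_c = 2986543.50 / 32072.94 = 93.12 mm

x_c = 86.34 mm, y_c = 93.12 mm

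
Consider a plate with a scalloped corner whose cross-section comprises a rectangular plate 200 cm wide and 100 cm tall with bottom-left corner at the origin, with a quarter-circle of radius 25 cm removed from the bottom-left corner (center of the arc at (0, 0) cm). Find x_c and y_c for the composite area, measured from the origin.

x_c = 102.25 cm, y_c = 50.99 cm

plate: A = 200 × 100 = 20000.00, centroid at (100.00, 50.00).
removed quarter-circle: A = −¼π·25² = -490.87, centroid at (10.61, 10.61).
ΣA = 19509.13 cm², ΣAx_c = 1994791.67 cm³, ΣAy_c = 994791.67 cm³.
x_c = 1994791.67/19509.13 = 102.25 cm; y_c = 994791.67/19509.13 = 50.99 cm.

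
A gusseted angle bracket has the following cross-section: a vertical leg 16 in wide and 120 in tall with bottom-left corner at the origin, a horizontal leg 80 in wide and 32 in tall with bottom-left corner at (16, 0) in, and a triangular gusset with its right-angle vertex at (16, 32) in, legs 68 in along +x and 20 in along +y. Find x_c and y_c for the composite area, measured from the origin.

x_c = 35.86 in, y_c = 35.36 in

Part | A | x̄ᵢ | ȳᵢ | A·x̄ᵢ | A·ȳᵢ
vertical leg | 1920.00 | 8.00 | 60.00 | 15360.00 | 115200.00
horizontal leg | 2560.00 | 56.00 | 16.00 | 143360.00 | 40960.00
gusset | 680.00 | 38.67 | 38.67 | 26293.33 | 26293.33
Σ | 5160.00 |  |  | 185013.33 | 182453.33
x_c = 185013.33 / 5160.00 = 35.86 in
y_c = 182453.33 / 5160.00 = 35.36 in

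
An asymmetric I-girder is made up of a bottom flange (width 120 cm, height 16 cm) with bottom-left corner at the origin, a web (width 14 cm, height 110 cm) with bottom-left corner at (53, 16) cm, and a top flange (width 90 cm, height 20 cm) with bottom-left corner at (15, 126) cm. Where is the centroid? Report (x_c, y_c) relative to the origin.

x_c = 60.00 cm, y_c = 70.25 cm

bottom flange: A = 120 × 16 = 1920.00, centroid at (60.00, 8.00).
web: A = 14 × 110 = 1540.00, centroid at (60.00, 71.00).
top flange: A = 90 × 20 = 1800.00, centroid at (60.00, 136.00).
ΣA = 5260.00 cm², ΣAx_c = 315600.00 cm³, ΣAy_c = 369500.00 cm³.
x_c = 315600.00/5260.00 = 60.00 cm; y_c = 369500.00/5260.00 = 70.25 cm.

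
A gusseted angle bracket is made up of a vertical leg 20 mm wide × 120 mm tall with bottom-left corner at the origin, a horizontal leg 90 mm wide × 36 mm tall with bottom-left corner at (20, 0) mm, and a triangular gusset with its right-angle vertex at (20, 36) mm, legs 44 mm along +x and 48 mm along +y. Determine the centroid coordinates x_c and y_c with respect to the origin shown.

x_c = 40.50 mm, y_c = 38.42 mm

vertical leg: A = 20 × 120 = 2400.00, centroid at (10.00, 60.00).
horizontal leg: A = 90 × 36 = 3240.00, centroid at (65.00, 18.00).
gusset: A = ½·44·48 = 1056.00, centroid at (34.67, 52.00).
ΣA = 6696.00 mm²
ΣAx_c = (2400.00)(10.00) + (3240.00)(65.00) + (1056.00)(34.67) = 271208.00 mm³
ΣAy_c = (2400.00)(60.00) + (3240.00)(18.00) + (1056.00)(52.00) = 257232.00 mm³
x_c = 271208.00 / 6696.00 = 40.50 mm
y_c = 257232.00 / 6696.00 = 38.42 mm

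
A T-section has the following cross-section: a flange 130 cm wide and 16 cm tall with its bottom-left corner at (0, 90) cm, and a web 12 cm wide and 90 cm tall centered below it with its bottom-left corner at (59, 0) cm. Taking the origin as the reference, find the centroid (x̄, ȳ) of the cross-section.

x̄ = 65.00 cm, ȳ = 79.89 cm

Part | A | x̄ᵢ | ȳᵢ | A·x̄ᵢ | A·ȳᵢ
web | 1080.00 | 65.00 | 45.00 | 70200.00 | 48600.00
flange | 2080.00 | 65.00 | 98.00 | 135200.00 | 203840.00
Σ | 3160.00 |  |  | 205400.00 | 252440.00
x̄ = 205400.00 / 3160.00 = 65.00 cm
ȳ = 252440.00 / 3160.00 = 79.89 cm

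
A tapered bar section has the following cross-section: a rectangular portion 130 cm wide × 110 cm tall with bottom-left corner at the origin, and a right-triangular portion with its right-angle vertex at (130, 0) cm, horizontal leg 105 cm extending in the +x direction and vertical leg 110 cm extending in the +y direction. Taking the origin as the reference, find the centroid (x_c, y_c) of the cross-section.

rectangular portion: A = 130 × 110 = 14300.00, centroid at (65.00, 55.00).
triangular portion: A = ½·105·110 = 5775.00, centroid at (165.00, 36.67).
ΣA = 20075.00 cm²
ΣAx_c = (14300.00)(65.00) + (5775.00)(165.00) = 1882375.00 cm³
ΣAy_c = (14300.00)(55.00) + (5775.00)(36.67) = 998250.00 cm³
x_c = 1882375.00 / 20075.00 = 93.77 cm
y_c = 998250.00 / 20075.00 = 49.73 cm

x_c = 93.77 cm, y_c = 49.73 cm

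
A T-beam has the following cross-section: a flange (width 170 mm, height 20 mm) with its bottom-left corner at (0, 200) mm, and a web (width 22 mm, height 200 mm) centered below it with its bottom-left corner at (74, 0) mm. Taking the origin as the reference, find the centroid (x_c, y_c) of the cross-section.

x_c = 85.00 mm, y_c = 147.95 mm

Part | A | x̄ᵢ | ȳᵢ | A·x̄ᵢ | A·ȳᵢ
web | 4400.00 | 85.00 | 100.00 | 374000.00 | 440000.00
flange | 3400.00 | 85.00 | 210.00 | 289000.00 | 714000.00
Σ | 7800.00 |  |  | 663000.00 | 1154000.00
x_c = 663000.00 / 7800.00 = 85.00 mm
y_c = 1154000.00 / 7800.00 = 147.95 mm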